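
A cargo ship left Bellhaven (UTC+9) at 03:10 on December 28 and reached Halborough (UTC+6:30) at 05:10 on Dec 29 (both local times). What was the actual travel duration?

28 hours 30 minutes

Departure in UTC: 03:10 − 9:00 = 18:10 on Dec 27.
Arrival in UTC: 05:10 − 6:30 = 22:40 on Dec 28.
Elapsed = 22:40 − 18:10 (+1 day) = 28 hours 30 minutes.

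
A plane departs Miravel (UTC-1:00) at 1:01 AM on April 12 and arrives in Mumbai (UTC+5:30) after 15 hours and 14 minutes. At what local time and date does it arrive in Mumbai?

Convert departure to UTC: 1:01 AM + 1:00 = 2:01 AM UTC on Apr 12.
Add 15 hours and 14 minutes travel time → 5:15 PM UTC.
Mumbai is UTC+5:30, so local arrival = 5:15 PM + 5:30 = 10:45 PM on Apr 12.

10:45 PM on April 12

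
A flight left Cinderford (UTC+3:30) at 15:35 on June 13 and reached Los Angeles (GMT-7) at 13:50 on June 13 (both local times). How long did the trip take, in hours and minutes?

Los Angeles is 10:30 behind Cinderford.
Clock-face elapsed time (ignoring zones) is −1 hour 45 minutes.
Actual elapsed = −1 hour 45 minutes + 10:30 = 8 hours 45 minutes.

8 hours 45 minutes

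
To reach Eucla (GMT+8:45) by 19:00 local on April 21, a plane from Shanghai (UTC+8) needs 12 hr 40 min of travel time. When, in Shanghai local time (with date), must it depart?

05:35 on Apr 21

Target arrival in UTC: 19:00 − 8:45 = 10:15 on Apr 21.
Subtract 12 hours 40 minutes → departure 21:35 UTC on Apr 20.
Shanghai is UTC+8:00: 21:35 + 8:00 = 05:35 on Apr 21.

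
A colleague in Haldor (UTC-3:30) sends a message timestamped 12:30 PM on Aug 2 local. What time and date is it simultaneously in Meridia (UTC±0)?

Meridia is 3:30 ahead of Haldor.
Shift by the zone difference: 12:30 PM + 3:30 = 4:00 PM on Aug 2 in Meridia.

4:00 PM on August 2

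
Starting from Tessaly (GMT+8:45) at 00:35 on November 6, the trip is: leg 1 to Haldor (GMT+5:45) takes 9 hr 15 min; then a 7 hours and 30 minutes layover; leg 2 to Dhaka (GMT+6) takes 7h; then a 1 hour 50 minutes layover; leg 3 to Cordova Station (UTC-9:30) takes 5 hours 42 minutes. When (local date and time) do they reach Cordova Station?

13:37 on November 6

Convert departure to UTC: 00:35 − 8:45 = 15:50 UTC on Nov 5.
Add 9 hours and 15 minutes leg 1 → 01:05 UTC (Nov 6).
Add 7 hours 30 minutes layover in Haldor → 08:35 UTC.
Add 7 hours leg 2 → 15:35 UTC.
Add 1 hour and 50 minutes layover in Dhaka → 17:25 UTC.
Add 5 hours and 42 minutes leg 3 → 23:07 UTC.
Cordova Station is UTC−9:30, so local arrival = 23:07 − 9:30 = 13:37 on Nov 6.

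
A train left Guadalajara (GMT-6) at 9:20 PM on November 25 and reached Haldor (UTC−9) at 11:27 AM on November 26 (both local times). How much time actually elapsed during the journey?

17 hours 7 minutes

Departure in UTC: 9:20 PM + 6:00 = 3:20 AM on Nov 26.
Arrival in UTC: 11:27 AM + 9:00 = 8:27 PM on Nov 26.
Elapsed = 8:27 PM − 3:20 AM = 17 hours 7 minutes.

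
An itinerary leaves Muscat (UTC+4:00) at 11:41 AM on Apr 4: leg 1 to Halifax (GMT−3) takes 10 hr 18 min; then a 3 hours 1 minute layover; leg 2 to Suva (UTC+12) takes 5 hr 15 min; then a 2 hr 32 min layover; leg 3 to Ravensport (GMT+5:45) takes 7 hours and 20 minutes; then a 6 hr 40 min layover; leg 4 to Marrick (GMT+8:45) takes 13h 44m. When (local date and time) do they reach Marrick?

Convert departure to UTC: 11:41 AM − 4:00 = 7:41 AM UTC on Apr 4.
Add 10 hours and 18 minutes leg 1 → 5:59 PM UTC.
Add 3 hours 1 minute layover in Halifax → 9:00 PM UTC.
Add 5 hours and 15 minutes leg 2 → 2:15 AM UTC (Apr 5).
Add 2 hours and 32 minutes layover in Suva → 4:47 AM UTC.
Add 7 hours and 20 minutes leg 3 → 12:07 PM UTC.
Add 6 hours 40 minutes layover in Ravensport → 6:47 PM UTC.
Add 13 hours and 44 minutes leg 4 → 8:31 AM UTC (Apr 6).
Marrick is UTC+8:45, so local arrival = 8:31 AM + 8:45 = 5:16 PM on Apr 6.

5:16 PM on April 6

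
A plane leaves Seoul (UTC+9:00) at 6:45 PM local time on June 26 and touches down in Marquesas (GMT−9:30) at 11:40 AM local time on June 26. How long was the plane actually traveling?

11 hours 25 minutes

Departure in UTC: 6:45 PM − 9:00 = 9:45 AM on Jun 26.
Arrival in UTC: 11:40 AM + 9:30 = 9:10 PM on Jun 26.
Elapsed = 9:10 PM − 9:45 AM = 11 hours 25 minutes.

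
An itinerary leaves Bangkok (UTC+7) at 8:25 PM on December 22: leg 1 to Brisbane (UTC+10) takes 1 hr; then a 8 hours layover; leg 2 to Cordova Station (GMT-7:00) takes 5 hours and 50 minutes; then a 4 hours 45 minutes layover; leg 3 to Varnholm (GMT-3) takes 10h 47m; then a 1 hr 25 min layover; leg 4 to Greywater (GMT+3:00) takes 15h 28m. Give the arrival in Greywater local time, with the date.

Convert departure to UTC: 8:25 PM − 7:00 = 1:25 PM UTC on Dec 22.
Add 1 hour leg 1 → 2:25 PM UTC.
Add 8 hours layover in Brisbane → 10:25 PM UTC.
Add 5 hours 50 minutes leg 2 → 4:15 AM UTC (Dec 23).
Add 4 hours 45 minutes layover in Cordova Station → 9:00 AM UTC.
Add 10 hours 47 minutes leg 3 → 7:47 PM UTC.
Add 1 hour 25 minutes layover in Varnholm → 9:12 PM UTC.
Add 15 hours 28 minutes leg 4 → 12:40 PM UTC (Dec 24).
Greywater is UTC+3:00, so local arrival = 12:40 PM + 3:00 = 3:40 PM on Dec 24.

3:40 PM on Dec 24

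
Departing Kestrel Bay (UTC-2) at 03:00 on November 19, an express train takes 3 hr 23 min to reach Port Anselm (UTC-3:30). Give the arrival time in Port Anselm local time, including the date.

04:53 on November 19

Convert departure to UTC: 03:00 + 2:00 = 05:00 UTC on Nov 19.
Add 3 hours and 23 minutes travel time → 08:23 UTC.
Port Anselm is UTC−3:30, so local arrival = 08:23 − 3:30 = 04:53 on Nov 19.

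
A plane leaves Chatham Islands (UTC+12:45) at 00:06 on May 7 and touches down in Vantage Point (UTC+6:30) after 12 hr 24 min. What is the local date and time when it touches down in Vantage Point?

Convert departure to UTC: 00:06 − 12:45 = 11:21 UTC on May 6.
Add 12 hours and 24 minutes travel time → 23:45 UTC.
Vantage Point is UTC+6:30, so local arrival = 23:45 + 6:30 = 06:15 on May 7.

06:15 on May 7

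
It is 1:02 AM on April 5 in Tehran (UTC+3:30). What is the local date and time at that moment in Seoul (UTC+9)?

6:32 AM on Apr 5

Seoul is 5:30 ahead of Tehran.
Shift by the zone difference: 1:02 AM + 5:30 = 6:32 AM on Apr 5 in Seoul.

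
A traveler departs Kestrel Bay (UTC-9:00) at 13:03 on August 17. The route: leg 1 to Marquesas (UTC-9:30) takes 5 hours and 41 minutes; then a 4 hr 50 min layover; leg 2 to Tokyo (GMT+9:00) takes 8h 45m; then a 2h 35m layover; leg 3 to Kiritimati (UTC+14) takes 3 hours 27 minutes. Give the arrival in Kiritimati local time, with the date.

13:21 on August 19

Convert departure to UTC: 13:03 + 9:00 = 22:03 UTC on Aug 17.
Add 5 hours 41 minutes leg 1 → 03:44 UTC (Aug 18).
Add 4 hours 50 minutes layover in Marquesas → 08:34 UTC.
Add 8 hours 45 minutes leg 2 → 17:19 UTC.
Add 2 hours and 35 minutes layover in Tokyo → 19:54 UTC.
Add 3 hours and 27 minutes leg 3 → 23:21 UTC.
Kiritimati is UTC+14:00, so local arrival = 23:21 + 14:00 = 13:21 on Aug 19.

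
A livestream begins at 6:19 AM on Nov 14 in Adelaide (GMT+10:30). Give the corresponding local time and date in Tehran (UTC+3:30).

In UTC: 6:19 AM − 10:30 = 7:49 PM on Nov 13.
Tehran is UTC+3:30: 7:49 PM + 3:30 = 11:19 PM on Nov 13.

11:19 PM on November 13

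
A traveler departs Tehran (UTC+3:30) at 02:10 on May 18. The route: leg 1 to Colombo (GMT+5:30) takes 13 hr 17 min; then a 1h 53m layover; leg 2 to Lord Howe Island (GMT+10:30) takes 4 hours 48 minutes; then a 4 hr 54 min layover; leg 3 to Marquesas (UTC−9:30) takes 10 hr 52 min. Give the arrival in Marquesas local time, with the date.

00:54 on May 19

Convert departure to UTC: 02:10 − 3:30 = 22:40 UTC on May 17.
Add 13 hours 17 minutes leg 1 → 11:57 UTC (May 18).
Add 1 hour 53 minutes layover in Colombo → 13:50 UTC.
Add 4 hours 48 minutes leg 2 → 18:38 UTC.
Add 4 hours and 54 minutes layover in Lord Howe Island → 23:32 UTC.
Add 10 hours and 52 minutes leg 3 → 10:24 UTC (May 19).
Marquesas is UTC−9:30, so local arrival = 10:24 − 9:30 = 00:54 on May 19.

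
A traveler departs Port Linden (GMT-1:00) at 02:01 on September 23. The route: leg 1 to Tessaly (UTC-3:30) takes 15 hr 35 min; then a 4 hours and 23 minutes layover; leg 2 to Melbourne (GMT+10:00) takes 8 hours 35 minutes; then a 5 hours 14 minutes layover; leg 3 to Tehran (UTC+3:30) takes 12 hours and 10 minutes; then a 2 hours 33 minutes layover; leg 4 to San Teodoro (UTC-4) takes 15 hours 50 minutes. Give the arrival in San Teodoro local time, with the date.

Convert departure to UTC: 02:01 + 1:00 = 03:01 UTC on Sep 23.
Add 15 hours 35 minutes leg 1 → 18:36 UTC.
Add 4 hours and 23 minutes layover in Tessaly → 22:59 UTC.
Add 8 hours 35 minutes leg 2 → 07:34 UTC (Sep 24).
Add 5 hours 14 minutes layover in Melbourne → 12:48 UTC.
Add 12 hours and 10 minutes leg 3 → 00:58 UTC (Sep 25).
Add 2 hours 33 minutes layover in Tehran → 03:31 UTC.
Add 15 hours 50 minutes leg 4 → 19:21 UTC.
San Teodoro is UTC−4:00, so local arrival = 19:21 − 4:00 = 15:21 on Sep 25.

15:21 on Sep 25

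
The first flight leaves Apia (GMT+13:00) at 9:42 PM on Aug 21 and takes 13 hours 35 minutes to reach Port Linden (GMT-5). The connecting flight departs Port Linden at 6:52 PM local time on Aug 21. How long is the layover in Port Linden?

1 hour 35 minutes

Convert departure to UTC: 9:42 PM − 13:00 = 8:42 AM UTC on Aug 21.
Add 13 hours and 35 minutes flight time → 10:17 PM UTC.
Port Linden is UTC−5:00, so local arrival = 10:17 PM − 5:00 = 5:17 PM on Aug 21.
Layover = 6:52 PM − 5:17 PM = 1 hour 35 minutes.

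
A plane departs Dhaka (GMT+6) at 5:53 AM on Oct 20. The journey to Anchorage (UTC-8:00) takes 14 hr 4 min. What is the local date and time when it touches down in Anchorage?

5:57 AM on October 20

Convert departure to UTC: 5:53 AM − 6:00 = 11:53 PM UTC on Oct 19.
Add 14 hours 4 minutes travel time → 1:57 PM UTC (Oct 20).
Anchorage is UTC−8:00, so local arrival = 1:57 PM − 8:00 = 5:57 AM on Oct 20.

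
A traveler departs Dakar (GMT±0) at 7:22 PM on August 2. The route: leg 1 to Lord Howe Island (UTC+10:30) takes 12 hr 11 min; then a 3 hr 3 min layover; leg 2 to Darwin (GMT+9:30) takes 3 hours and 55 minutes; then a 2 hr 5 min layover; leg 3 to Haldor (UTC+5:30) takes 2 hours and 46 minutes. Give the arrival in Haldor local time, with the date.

Dakar is at UTC+0, so departure is already 7:22 PM UTC on Aug 2.
Add 12 hours and 11 minutes leg 1 → 7:33 AM UTC (Aug 3).
Add 3 hours and 3 minutes layover in Lord Howe Island → 10:36 AM UTC.
Add 3 hours 55 minutes leg 2 → 2:31 PM UTC.
Add 2 hours and 5 minutes layover in Darwin → 4:36 PM UTC.
Add 2 hours and 46 minutes leg 3 → 7:22 PM UTC.
Haldor is UTC+5:30, so local arrival = 7:22 PM + 5:30 = 12:52 AM on Aug 4.

12:52 AM on August 4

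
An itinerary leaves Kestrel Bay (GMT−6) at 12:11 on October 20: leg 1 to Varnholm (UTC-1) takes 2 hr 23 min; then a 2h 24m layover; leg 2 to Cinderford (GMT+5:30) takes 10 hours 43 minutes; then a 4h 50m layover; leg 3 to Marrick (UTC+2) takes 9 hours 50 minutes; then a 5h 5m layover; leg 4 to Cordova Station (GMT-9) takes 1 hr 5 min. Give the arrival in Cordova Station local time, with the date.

21:31 on October 21

Convert departure to UTC: 12:11 + 6:00 = 18:11 UTC on Oct 20.
Add 2 hours 23 minutes leg 1 → 20:34 UTC.
Add 2 hours and 24 minutes layover in Varnholm → 22:58 UTC.
Add 10 hours 43 minutes leg 2 → 09:41 UTC (Oct 21).
Add 4 hours 50 minutes layover in Cinderford → 14:31 UTC.
Add 9 hours and 50 minutes leg 3 → 00:21 UTC (Oct 22).
Add 5 hours 5 minutes layover in Marrick → 05:26 UTC.
Add 1 hour 5 minutes leg 4 → 06:31 UTC.
Cordova Station is UTC−9:00, so local arrival = 06:31 − 9:00 = 21:31 on Oct 21.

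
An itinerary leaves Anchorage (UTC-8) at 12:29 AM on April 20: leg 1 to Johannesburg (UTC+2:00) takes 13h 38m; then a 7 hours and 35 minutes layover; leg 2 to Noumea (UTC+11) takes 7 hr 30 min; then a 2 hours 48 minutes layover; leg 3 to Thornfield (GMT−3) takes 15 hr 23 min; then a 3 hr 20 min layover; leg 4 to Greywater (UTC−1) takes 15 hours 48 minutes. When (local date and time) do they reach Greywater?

Convert departure to UTC: 12:29 AM + 8:00 = 8:29 AM UTC on Apr 20.
Add 13 hours 38 minutes leg 1 → 10:07 PM UTC.
Add 7 hours and 35 minutes layover in Johannesburg → 5:42 AM UTC (Apr 21).
Add 7 hours and 30 minutes leg 2 → 1:12 PM UTC.
Add 2 hours 48 minutes layover in Noumea → 4:00 PM UTC.
Add 15 hours 23 minutes leg 3 → 7:23 AM UTC (Apr 22).
Add 3 hours and 20 minutes layover in Thornfield → 10:43 AM UTC.
Add 15 hours and 48 minutes leg 4 → 2:31 AM UTC (Apr 23).
Greywater is UTC−1:00, so local arrival = 2:31 AM − 1:00 = 1:31 AM on Apr 23.

1:31 AM on April 23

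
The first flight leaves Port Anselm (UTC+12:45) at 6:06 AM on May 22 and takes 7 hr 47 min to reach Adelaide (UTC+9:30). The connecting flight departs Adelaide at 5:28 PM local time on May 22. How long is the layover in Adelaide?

Convert departure to UTC: 6:06 AM − 12:45 = 5:21 PM UTC on May 21.
Add 7 hours 47 minutes flight time → 1:08 AM UTC (May 22).
Adelaide is UTC+9:30, so local arrival = 1:08 AM + 9:30 = 10:38 AM on May 22.
Layover = 5:28 PM − 10:38 AM = 6 hours 50 minutes.

6 hours 50 minutes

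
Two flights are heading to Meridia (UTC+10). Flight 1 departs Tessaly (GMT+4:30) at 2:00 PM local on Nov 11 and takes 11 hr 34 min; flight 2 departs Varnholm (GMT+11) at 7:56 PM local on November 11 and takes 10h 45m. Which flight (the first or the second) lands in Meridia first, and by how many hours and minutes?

the second, by 1 hour 23 minutes

Flight 1 in UTC: 2:00 PM − 4:30 = 9:30 AM on Nov 11.
+11 hours and 34 minutes → arrive 9:04 PM UTC on Nov 11.
Flight 2 in UTC: 7:56 PM − 11:00 = 8:56 AM on Nov 11.
+10 hours and 45 minutes → arrive 7:41 PM UTC on Nov 11.
Flight 2 lands earlier by 1 hour 23 minutes.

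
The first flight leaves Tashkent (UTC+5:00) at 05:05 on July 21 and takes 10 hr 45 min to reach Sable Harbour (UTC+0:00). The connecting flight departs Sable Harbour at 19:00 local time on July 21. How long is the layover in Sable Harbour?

8 hours 10 minutes

Convert departure to UTC: 05:05 − 5:00 = 00:05 UTC on Jul 21.
Add 10 hours and 45 minutes flight time → 10:50 UTC.
Sable Harbour is UTC+0, so local arrival is the same: 10:50 on Jul 21.
Layover = 19:00 − 10:50 = 8 hours 10 minutes.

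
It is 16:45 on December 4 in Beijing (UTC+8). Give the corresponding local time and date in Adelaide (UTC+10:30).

In UTC: 16:45 − 8:00 = 08:45 on Dec 4.
Adelaide is UTC+10:30: 08:45 + 10:30 = 19:15 on Dec 4.

19:15 on December 4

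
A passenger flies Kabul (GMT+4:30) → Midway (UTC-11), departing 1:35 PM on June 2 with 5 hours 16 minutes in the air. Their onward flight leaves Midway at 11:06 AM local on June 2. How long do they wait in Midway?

7 hours 45 minutes

Convert departure to UTC: 1:35 PM − 4:30 = 9:05 AM UTC on Jun 2.
Add 5 hours 16 minutes flight time → 2:21 PM UTC.
Midway is UTC−11:00, so local arrival = 2:21 PM − 11:00 = 3:21 AM on Jun 2.
Layover = 11:06 AM − 3:21 AM = 7 hours 45 minutes.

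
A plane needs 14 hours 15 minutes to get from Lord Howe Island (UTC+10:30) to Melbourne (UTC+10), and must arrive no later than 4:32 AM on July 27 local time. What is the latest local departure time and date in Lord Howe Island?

2:47 PM on Jul 26

Target arrival in UTC: 4:32 AM − 10:00 = 6:32 PM on Jul 26.
Subtract 14 hours and 15 minutes → departure 4:17 AM UTC on Jul 26.
Lord Howe Island is UTC+10:30: 4:17 AM + 10:30 = 2:47 PM on Jul 26.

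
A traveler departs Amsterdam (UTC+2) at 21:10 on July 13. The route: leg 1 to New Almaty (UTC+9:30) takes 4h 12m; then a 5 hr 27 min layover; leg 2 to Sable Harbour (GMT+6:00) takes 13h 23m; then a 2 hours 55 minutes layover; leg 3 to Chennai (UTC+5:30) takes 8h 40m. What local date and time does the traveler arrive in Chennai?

Convert departure to UTC: 21:10 − 2:00 = 19:10 UTC on Jul 13.
Add 4 hours and 12 minutes leg 1 → 23:22 UTC.
Add 5 hours 27 minutes layover in New Almaty → 04:49 UTC (Jul 14).
Add 13 hours 23 minutes leg 2 → 18:12 UTC.
Add 2 hours 55 minutes layover in Sable Harbour → 21:07 UTC.
Add 8 hours 40 minutes leg 3 → 05:47 UTC (Jul 15).
Chennai is UTC+5:30, so local arrival = 05:47 + 5:30 = 11:17 on Jul 15.

11:17 on July 15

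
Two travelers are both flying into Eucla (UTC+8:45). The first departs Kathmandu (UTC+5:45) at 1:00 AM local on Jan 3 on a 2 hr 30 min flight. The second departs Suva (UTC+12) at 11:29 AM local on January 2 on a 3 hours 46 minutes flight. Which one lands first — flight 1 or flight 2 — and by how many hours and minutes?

the second, by 18 hours 30 minutes

Flight 1 in UTC: 1:00 AM − 5:45 = 7:15 PM on Jan 2.
+2 hours 30 minutes → arrive 9:45 PM UTC on Jan 2.
Flight 2 in UTC: 11:29 AM − 12:00 = 11:29 PM on Jan 1.
+3 hours 46 minutes → arrive 3:15 AM UTC on Jan 2.
Flight 2 lands earlier by 18 hours 30 minutes.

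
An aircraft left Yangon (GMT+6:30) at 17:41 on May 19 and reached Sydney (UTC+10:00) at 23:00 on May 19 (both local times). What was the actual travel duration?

1 hour 49 minutes

Sydney is 3:30 ahead of Yangon.
Clock-face elapsed time (ignoring zones) is 5 hours 19 minutes.
Actual elapsed = 5 hours 19 minutes − 3:30 = 1 hour 49 minutes.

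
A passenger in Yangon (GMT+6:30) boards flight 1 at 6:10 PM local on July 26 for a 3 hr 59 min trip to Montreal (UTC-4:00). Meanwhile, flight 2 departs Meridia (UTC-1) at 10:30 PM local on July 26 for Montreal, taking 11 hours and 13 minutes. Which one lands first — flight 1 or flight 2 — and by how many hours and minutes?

Flight 1 in UTC: 6:10 PM − 6:30 = 11:40 AM on Jul 26.
+3 hours 59 minutes → arrive 3:39 PM UTC on Jul 26.
Flight 2 in UTC: 10:30 PM + 1:00 = 11:30 PM on Jul 26.
+11 hours and 13 minutes → arrive 10:43 AM UTC on Jul 27.
Flight 1 lands earlier by 19 hours 4 minutes.

the first, by 19 hours 4 minutes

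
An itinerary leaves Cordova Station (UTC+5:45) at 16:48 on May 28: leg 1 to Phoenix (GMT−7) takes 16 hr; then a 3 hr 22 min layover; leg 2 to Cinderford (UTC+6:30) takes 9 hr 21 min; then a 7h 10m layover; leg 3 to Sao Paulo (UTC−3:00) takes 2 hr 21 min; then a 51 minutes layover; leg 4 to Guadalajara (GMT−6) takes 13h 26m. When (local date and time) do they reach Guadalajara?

Convert departure to UTC: 16:48 − 5:45 = 11:03 UTC on May 28.
Add 16 hours leg 1 → 03:03 UTC (May 29).
Add 3 hours and 22 minutes layover in Phoenix → 06:25 UTC.
Add 9 hours and 21 minutes leg 2 → 15:46 UTC.
Add 7 hours and 10 minutes layover in Cinderford → 22:56 UTC.
Add 2 hours 21 minutes leg 3 → 01:17 UTC (May 30).
Add 51 minutes layover in Sao Paulo → 02:08 UTC.
Add 13 hours 26 minutes leg 4 → 15:34 UTC.
Guadalajara is UTC−6:00, so local arrival = 15:34 − 6:00 = 09:34 on May 30.

09:34 on May 30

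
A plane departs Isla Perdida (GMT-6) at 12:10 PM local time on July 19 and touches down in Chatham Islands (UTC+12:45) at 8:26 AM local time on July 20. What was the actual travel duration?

1 hour 31 minutes

Departure in UTC: 12:10 PM + 6:00 = 6:10 PM on Jul 19.
Arrival in UTC: 8:26 AM − 12:45 = 7:41 PM on Jul 19.
Elapsed = 7:41 PM − 6:10 PM = 1 hour 31 minutes.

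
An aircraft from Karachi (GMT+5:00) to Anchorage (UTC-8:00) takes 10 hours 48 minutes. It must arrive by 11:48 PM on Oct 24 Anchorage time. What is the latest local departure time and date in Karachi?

Target arrival in UTC: 11:48 PM + 8:00 = 7:48 AM on Oct 25.
Subtract 10 hours and 48 minutes → departure 9:00 PM UTC on Oct 24.
Karachi is UTC+5:00: 9:00 PM + 5:00 = 2:00 AM on Oct 25.

2:00 AM on October 25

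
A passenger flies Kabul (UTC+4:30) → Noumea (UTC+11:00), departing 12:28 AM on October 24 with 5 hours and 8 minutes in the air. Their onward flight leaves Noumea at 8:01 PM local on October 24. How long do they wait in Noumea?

Convert departure to UTC: 12:28 AM − 4:30 = 7:58 PM UTC on Oct 23.
Add 5 hours and 8 minutes flight time → 1:06 AM UTC (Oct 24).
Noumea is UTC+11:00, so local arrival = 1:06 AM + 11:00 = 12:06 PM on Oct 24.
Layover = 8:01 PM − 12:06 PM = 7 hours 55 minutes.

7 hours 55 minutes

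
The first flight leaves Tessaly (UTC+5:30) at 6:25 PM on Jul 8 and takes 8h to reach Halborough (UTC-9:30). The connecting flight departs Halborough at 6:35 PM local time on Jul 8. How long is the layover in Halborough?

Convert departure to UTC: 6:25 PM − 5:30 = 12:55 PM UTC on Jul 8.
Add 8 hours flight time → 8:55 PM UTC.
Halborough is UTC−9:30, so local arrival = 8:55 PM − 9:30 = 11:25 AM on Jul 8.
Layover = 6:35 PM − 11:25 AM = 7 hours 10 minutes.

7 hours 10 minutes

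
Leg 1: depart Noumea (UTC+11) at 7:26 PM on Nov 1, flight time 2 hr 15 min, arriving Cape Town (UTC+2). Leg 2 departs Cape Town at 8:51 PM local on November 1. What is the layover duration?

8 hours 10 minutes

Convert departure to UTC: 7:26 PM − 11:00 = 8:26 AM UTC on Nov 1.
Add 2 hours and 15 minutes flight time → 10:41 AM UTC.
Cape Town is UTC+2:00, so local arrival = 10:41 AM + 2:00 = 12:41 PM on Nov 1.
Layover = 8:51 PM − 12:41 PM = 8 hours 10 minutes.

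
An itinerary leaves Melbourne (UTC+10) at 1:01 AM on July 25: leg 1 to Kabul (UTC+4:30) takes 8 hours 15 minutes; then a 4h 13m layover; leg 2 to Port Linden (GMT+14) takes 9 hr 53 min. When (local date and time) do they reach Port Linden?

3:22 AM on July 26

Convert departure to UTC: 1:01 AM − 10:00 = 3:01 PM UTC on Jul 24.
Add 8 hours and 15 minutes leg 1 → 11:16 PM UTC.
Add 4 hours and 13 minutes layover in Kabul → 3:29 AM UTC (Jul 25).
Add 9 hours and 53 minutes leg 2 → 1:22 PM UTC.
Port Linden is UTC+14:00, so local arrival = 1:22 PM + 14:00 = 3:22 AM on Jul 26.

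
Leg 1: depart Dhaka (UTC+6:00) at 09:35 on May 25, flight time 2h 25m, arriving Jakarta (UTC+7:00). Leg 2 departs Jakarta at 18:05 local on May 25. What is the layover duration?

5 hours 5 minutes

Convert departure to UTC: 09:35 − 6:00 = 03:35 UTC on May 25.
Add 2 hours 25 minutes flight time → 06:00 UTC.
Jakarta is UTC+7:00, so local arrival = 06:00 + 7:00 = 13:00 on May 25.
Layover = 18:05 − 13:00 = 5 hours 5 minutes.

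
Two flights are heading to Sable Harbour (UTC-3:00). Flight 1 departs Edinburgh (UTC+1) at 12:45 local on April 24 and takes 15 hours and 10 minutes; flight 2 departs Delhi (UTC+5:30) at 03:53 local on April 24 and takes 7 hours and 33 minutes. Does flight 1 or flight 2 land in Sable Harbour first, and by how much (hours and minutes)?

the second, by 20 hours 59 minutes

Flight 1 in UTC: 12:45 − 1:00 = 11:45 on Apr 24.
+15 hours 10 minutes → arrive 02:55 UTC on Apr 25.
Flight 2 in UTC: 03:53 − 5:30 = 22:23 on Apr 23.
+7 hours 33 minutes → arrive 05:56 UTC on Apr 24.
Flight 2 lands earlier by 20 hours 59 minutes.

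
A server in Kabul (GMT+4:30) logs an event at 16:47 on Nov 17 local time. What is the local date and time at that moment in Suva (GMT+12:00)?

00:17 on November 18

In UTC: 16:47 − 4:30 = 12:17 on Nov 17.
Suva is UTC+12:00: 12:17 + 12:00 = 00:17 on Nov 18.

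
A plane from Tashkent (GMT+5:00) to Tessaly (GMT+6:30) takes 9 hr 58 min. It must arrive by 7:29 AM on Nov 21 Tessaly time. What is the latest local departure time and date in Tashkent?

Target arrival in UTC: 7:29 AM − 6:30 = 12:59 AM on Nov 21.
Subtract 9 hours and 58 minutes → departure 3:01 PM UTC on Nov 20.
Tashkent is UTC+5:00: 3:01 PM + 5:00 = 8:01 PM on Nov 20.

8:01 PM on November 20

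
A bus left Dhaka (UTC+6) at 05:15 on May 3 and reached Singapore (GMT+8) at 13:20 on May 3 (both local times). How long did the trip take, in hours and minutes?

6 hours 5 minutes

Departure in UTC: 05:15 − 6:00 = 23:15 on May 2.
Arrival in UTC: 13:20 − 8:00 = 05:20 on May 3.
Elapsed = 05:20 − 23:15 (+1 day) = 6 hours 5 minutes.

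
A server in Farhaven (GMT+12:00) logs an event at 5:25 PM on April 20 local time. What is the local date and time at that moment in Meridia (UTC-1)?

4:25 AM on April 20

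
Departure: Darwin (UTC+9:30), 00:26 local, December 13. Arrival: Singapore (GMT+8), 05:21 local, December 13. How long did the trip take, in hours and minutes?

Departure in UTC: 00:26 − 9:30 = 14:56 on Dec 12.
Arrival in UTC: 05:21 − 8:00 = 21:21 on Dec 12.
Elapsed = 21:21 − 14:56 = 6 hours 25 minutes.

6 hours 25 minutes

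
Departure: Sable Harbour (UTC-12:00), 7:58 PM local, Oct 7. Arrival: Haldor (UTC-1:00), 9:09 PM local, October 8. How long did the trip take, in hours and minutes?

14 hours 11 minutes

Departure in UTC: 7:58 PM + 12:00 = 7:58 AM on Oct 8.
Arrival in UTC: 9:09 PM + 1:00 = 10:09 PM on Oct 8.
Elapsed = 10:09 PM − 7:58 AM = 14 hours 11 minutes.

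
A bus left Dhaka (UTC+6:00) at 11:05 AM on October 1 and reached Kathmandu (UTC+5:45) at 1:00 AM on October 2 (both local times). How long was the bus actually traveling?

Departure in UTC: 11:05 AM − 6:00 = 5:05 AM on Oct 1.
Arrival in UTC: 1:00 AM − 5:45 = 7:15 PM on Oct 1.
Elapsed = 7:15 PM − 5:05 AM = 14 hours 10 minutes.

14 hours 10 minutes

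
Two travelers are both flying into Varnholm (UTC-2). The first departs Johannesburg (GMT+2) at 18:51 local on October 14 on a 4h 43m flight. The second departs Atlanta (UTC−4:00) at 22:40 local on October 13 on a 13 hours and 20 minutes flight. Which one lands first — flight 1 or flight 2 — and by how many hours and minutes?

the second, by 5 hours 34 minutes

Flight 1 in UTC: 18:51 − 2:00 = 16:51 on Oct 14.
+4 hours and 43 minutes → arrive 21:34 UTC on Oct 14.
Flight 2 in UTC: 22:40 + 4:00 = 02:40 on Oct 14.
+13 hours and 20 minutes → arrive 16:00 UTC on Oct 14.
Flight 2 lands earlier by 5 hours 34 minutes.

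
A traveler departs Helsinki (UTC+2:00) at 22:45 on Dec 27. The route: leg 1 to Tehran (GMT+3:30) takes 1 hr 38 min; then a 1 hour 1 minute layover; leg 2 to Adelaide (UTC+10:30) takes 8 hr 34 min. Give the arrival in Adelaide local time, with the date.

18:28 on Dec 28

Convert departure to UTC: 22:45 − 2:00 = 20:45 UTC on Dec 27.
Add 1 hour 38 minutes leg 1 → 22:23 UTC.
Add 1 hour and 1 minute layover in Tehran → 23:24 UTC.
Add 8 hours 34 minutes leg 2 → 07:58 UTC (Dec 28).
Adelaide is UTC+10:30, so local arrival = 07:58 + 10:30 = 18:28 on Dec 28.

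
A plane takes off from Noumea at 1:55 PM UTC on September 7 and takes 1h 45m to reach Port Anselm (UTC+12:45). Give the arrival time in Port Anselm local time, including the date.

4:25 AM on September 8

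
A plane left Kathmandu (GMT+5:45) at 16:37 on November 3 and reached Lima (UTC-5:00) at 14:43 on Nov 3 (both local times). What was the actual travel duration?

8 hours 51 minutes

Departure in UTC: 16:37 − 5:45 = 10:52 on Nov 3.
Arrival in UTC: 14:43 + 5:00 = 19:43 on Nov 3.
Elapsed = 19:43 − 10:52 = 8 hours 51 minutes.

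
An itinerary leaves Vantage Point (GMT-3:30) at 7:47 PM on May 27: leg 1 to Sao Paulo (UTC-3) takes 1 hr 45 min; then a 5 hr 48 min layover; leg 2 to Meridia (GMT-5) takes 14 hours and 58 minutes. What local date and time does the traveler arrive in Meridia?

4:48 PM on May 28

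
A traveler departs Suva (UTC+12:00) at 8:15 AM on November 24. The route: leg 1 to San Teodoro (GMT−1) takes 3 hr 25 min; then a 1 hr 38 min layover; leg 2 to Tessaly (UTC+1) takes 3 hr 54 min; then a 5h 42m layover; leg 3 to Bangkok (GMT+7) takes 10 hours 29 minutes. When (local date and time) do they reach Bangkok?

4:23 AM on November 25

Convert departure to UTC: 8:15 AM − 12:00 = 8:15 PM UTC on Nov 23.
Add 3 hours 25 minutes leg 1 → 11:40 PM UTC.
Add 1 hour 38 minutes layover in San Teodoro → 1:18 AM UTC (Nov 24).
Add 3 hours 54 minutes leg 2 → 5:12 AM UTC.
Add 5 hours 42 minutes layover in Tessaly → 10:54 AM UTC.
Add 10 hours 29 minutes leg 3 → 9:23 PM UTC.
Bangkok is UTC+7:00, so local arrival = 9:23 PM + 7:00 = 4:23 AM on Nov 25.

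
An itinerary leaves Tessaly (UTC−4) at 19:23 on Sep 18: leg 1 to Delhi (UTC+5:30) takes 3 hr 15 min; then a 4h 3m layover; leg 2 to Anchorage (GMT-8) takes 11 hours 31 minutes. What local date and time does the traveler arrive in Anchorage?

10:12 on Sep 19

Convert departure to UTC: 19:23 + 4:00 = 23:23 UTC on Sep 18.
Add 3 hours 15 minutes leg 1 → 02:38 UTC (Sep 19).
Add 4 hours 3 minutes layover in Delhi → 06:41 UTC.
Add 11 hours 31 minutes leg 2 → 18:12 UTC.
Anchorage is UTC−8:00, so local arrival = 18:12 − 8:00 = 10:12 on Sep 19.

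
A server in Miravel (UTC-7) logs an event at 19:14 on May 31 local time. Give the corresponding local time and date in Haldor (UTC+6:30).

In UTC: 19:14 + 7:00 = 02:14 on Jun 1.
Haldor is UTC+6:30: 02:14 + 6:30 = 08:44 on Jun 1.

08:44 on June 1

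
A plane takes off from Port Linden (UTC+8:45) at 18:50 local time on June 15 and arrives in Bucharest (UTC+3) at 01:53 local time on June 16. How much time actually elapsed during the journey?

12 hours 48 minutes

Departure in UTC: 18:50 − 8:45 = 10:05 on Jun 15.
Arrival in UTC: 01:53 − 3:00 = 22:53 on Jun 15.
Elapsed = 22:53 − 10:05 = 12 hours 48 minutes.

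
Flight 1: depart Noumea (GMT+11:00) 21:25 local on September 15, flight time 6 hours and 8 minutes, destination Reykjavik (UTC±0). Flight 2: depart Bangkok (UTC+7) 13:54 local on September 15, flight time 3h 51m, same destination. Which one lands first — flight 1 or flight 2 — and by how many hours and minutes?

the second, by 5 hours 48 minutes

Flight 1 in UTC: 21:25 − 11:00 = 10:25 on Sep 15.
+6 hours and 8 minutes → arrive 16:33 UTC on Sep 15.
Flight 2 in UTC: 13:54 − 7:00 = 06:54 on Sep 15.
+3 hours 51 minutes → arrive 10:45 UTC on Sep 15.
Flight 2 lands earlier by 5 hours 48 minutes.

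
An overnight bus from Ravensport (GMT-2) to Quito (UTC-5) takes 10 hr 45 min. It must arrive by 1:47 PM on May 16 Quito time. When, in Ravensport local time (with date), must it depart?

6:02 AM on May 16

Target arrival in UTC: 1:47 PM + 5:00 = 6:47 PM on May 16.
Subtract 10 hours and 45 minutes → departure 8:02 AM UTC on May 16.
Ravensport is UTC−2:00: 8:02 AM − 2:00 = 6:02 AM on May 16.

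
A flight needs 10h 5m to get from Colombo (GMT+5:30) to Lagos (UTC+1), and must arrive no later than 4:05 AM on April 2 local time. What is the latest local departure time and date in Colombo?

10:30 PM on April 1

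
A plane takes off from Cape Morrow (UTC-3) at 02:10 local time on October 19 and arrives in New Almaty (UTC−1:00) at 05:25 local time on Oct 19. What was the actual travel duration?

1 hour 15 minutes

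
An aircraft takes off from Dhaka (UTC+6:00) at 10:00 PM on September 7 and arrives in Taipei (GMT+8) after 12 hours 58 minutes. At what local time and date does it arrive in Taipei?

12:58 PM on September 8

Convert departure to UTC: 10:00 PM − 6:00 = 4:00 PM UTC on Sep 7.
Add 12 hours 58 minutes travel time → 4:58 AM UTC (Sep 8).
Taipei is UTC+8:00, so local arrival = 4:58 AM + 8:00 = 12:58 PM on Sep 8.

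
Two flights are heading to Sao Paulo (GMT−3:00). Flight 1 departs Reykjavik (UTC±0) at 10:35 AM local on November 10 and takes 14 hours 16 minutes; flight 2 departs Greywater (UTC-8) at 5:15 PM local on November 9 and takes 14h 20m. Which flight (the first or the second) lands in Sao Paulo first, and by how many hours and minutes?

Flight 1 departs at 10:35 AM UTC (Nov 10).
+14 hours 16 minutes → arrive 12:51 AM UTC on Nov 11.
Flight 2 in UTC: 5:15 PM + 8:00 = 1:15 AM on Nov 10.
+14 hours 20 minutes → arrive 3:35 PM UTC on Nov 10.
Flight 2 lands earlier by 9 hours 16 minutes.

the second, by 9 hours 16 minutes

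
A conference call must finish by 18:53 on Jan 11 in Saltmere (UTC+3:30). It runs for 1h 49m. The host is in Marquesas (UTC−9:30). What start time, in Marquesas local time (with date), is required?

Target end time in UTC: 18:53 − 3:30 = 15:23 on Jan 11.
Subtract 1 hour and 49 minutes → start 13:34 UTC on Jan 11.
Marquesas is UTC−9:30: 13:34 − 9:30 = 04:04 on Jan 11.

04:04 on January 11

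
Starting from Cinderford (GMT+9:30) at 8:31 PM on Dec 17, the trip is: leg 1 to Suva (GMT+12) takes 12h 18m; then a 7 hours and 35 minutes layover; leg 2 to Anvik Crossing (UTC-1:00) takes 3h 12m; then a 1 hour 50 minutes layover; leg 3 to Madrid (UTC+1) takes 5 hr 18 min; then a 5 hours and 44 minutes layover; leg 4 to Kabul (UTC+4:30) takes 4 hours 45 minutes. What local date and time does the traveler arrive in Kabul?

Convert departure to UTC: 8:31 PM − 9:30 = 11:01 AM UTC on Dec 17.
Add 12 hours 18 minutes leg 1 → 11:19 PM UTC.
Add 7 hours and 35 minutes layover in Suva → 6:54 AM UTC (Dec 18).
Add 3 hours 12 minutes leg 2 → 10:06 AM UTC.
Add 1 hour 50 minutes layover in Anvik Crossing → 11:56 AM UTC.
Add 5 hours 18 minutes leg 3 → 5:14 PM UTC.
Add 5 hours 44 minutes layover in Madrid → 10:58 PM UTC.
Add 4 hours 45 minutes leg 4 → 3:43 AM UTC (Dec 19).
Kabul is UTC+4:30, so local arrival = 3:43 AM + 4:30 = 8:13 AM on Dec 19.

8:13 AM on December 19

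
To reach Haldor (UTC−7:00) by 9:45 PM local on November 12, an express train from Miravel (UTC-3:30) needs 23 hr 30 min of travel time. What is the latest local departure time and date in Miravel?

1:45 AM on Nov 12

Target arrival in UTC: 9:45 PM + 7:00 = 4:45 AM on Nov 13.
Subtract 23 hours and 30 minutes → departure 5:15 AM UTC on Nov 12.
Miravel is UTC−3:30: 5:15 AM − 3:30 = 1:45 AM on Nov 12.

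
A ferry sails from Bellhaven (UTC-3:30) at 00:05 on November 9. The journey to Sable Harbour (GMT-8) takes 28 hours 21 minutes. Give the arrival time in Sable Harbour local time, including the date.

23:56 on November 9

Sable Harbour is 4:30 behind Bellhaven.
After 28 hours and 21 minutes it is 04:26 (Nov 10) in Bellhaven.
Shift by the zone difference: 04:26 − 4:30 = 23:56 on Nov 9 in Sable Harbour.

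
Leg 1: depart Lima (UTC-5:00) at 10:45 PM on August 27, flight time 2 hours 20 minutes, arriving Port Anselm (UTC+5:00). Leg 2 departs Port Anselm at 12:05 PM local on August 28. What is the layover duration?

1 hour

Convert departure to UTC: 10:45 PM + 5:00 = 3:45 AM UTC on Aug 28.
Add 2 hours and 20 minutes flight time → 6:05 AM UTC.
Port Anselm is UTC+5:00, so local arrival = 6:05 AM + 5:00 = 11:05 AM on Aug 28.
Layover = 12:05 PM − 11:05 AM = 1 hour.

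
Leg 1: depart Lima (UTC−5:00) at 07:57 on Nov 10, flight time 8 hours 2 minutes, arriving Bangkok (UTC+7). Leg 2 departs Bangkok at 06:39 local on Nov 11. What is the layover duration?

2 hours 40 minutes

Convert departure to UTC: 07:57 + 5:00 = 12:57 UTC on Nov 10.
Add 8 hours and 2 minutes flight time → 20:59 UTC.
Bangkok is UTC+7:00, so local arrival = 20:59 + 7:00 = 03:59 on Nov 11.
Layover = 06:39 − 03:59 = 2 hours 40 minutes.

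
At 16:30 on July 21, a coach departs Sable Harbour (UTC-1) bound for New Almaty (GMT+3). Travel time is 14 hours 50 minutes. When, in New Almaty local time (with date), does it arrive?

11:20 on July 22

New Almaty is 4:00 ahead of Sable Harbour.
After 14 hours and 50 minutes it is 07:20 (Jul 22) in Sable Harbour.
Shift by the zone difference: 07:20 + 4:00 = 11:20 on Jul 22 in New Almaty.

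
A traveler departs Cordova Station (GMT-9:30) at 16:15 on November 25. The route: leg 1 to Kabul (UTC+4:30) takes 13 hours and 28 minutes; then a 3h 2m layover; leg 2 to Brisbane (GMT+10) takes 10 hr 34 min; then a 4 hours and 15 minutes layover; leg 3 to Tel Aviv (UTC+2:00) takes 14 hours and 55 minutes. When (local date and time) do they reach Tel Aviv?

01:59 on Nov 28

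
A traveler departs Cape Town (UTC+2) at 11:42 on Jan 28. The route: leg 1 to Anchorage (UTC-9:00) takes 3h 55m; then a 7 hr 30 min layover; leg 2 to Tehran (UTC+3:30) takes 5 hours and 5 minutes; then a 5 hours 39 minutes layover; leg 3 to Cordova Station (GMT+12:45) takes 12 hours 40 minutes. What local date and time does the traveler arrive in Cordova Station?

Convert departure to UTC: 11:42 − 2:00 = 09:42 UTC on Jan 28.
Add 3 hours and 55 minutes leg 1 → 13:37 UTC.
Add 7 hours 30 minutes layover in Anchorage → 21:07 UTC.
Add 5 hours and 5 minutes leg 2 → 02:12 UTC (Jan 29).
Add 5 hours and 39 minutes layover in Tehran → 07:51 UTC.
Add 12 hours and 40 minutes leg 3 → 20:31 UTC.
Cordova Station is UTC+12:45, so local arrival = 20:31 + 12:45 = 09:16 on Jan 30.

09:16 on January 30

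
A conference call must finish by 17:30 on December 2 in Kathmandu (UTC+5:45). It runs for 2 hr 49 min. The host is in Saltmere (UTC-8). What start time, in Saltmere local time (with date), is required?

Target end time in UTC: 17:30 − 5:45 = 11:45 on Dec 2.
Subtract 2 hours and 49 minutes → start 08:56 UTC on Dec 2.
Saltmere is UTC−8:00: 08:56 − 8:00 = 00:56 on Dec 2.

00:56 on December 2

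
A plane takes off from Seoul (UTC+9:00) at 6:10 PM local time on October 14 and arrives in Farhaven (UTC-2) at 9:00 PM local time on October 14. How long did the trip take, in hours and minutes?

13 hours 50 minutes

Farhaven is 11:00 behind Seoul.
Clock-face elapsed time (ignoring zones) is 2 hours 50 minutes.
Actual elapsed = 2 hours 50 minutes + 11:00 = 13 hours 50 minutes.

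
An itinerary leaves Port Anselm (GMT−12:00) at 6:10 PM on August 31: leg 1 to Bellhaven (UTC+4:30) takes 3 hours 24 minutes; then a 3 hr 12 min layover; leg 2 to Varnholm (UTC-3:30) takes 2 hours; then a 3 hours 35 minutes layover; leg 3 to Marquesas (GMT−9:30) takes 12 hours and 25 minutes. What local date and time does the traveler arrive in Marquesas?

Convert departure to UTC: 6:10 PM + 12:00 = 6:10 AM UTC on Sep 1.
Add 3 hours and 24 minutes leg 1 → 9:34 AM UTC.
Add 3 hours and 12 minutes layover in Bellhaven → 12:46 PM UTC.
Add 2 hours leg 2 → 2:46 PM UTC.
Add 3 hours and 35 minutes layover in Varnholm → 6:21 PM UTC.
Add 12 hours and 25 minutes leg 3 → 6:46 AM UTC (Sep 2).
Marquesas is UTC−9:30, so local arrival = 6:46 AM − 9:30 = 9:16 PM on Sep 1.

9:16 PM on Sep 1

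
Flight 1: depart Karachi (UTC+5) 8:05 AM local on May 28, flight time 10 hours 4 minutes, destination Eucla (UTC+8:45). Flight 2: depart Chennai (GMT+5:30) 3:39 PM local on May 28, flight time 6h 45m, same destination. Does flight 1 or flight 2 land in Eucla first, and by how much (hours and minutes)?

the first, by 3 hours 45 minutes

Flight 1 in UTC: 8:05 AM − 5:00 = 3:05 AM on May 28.
+10 hours and 4 minutes → arrive 1:09 PM UTC on May 28.
Flight 2 in UTC: 3:39 PM − 5:30 = 10:09 AM on May 28.
+6 hours and 45 minutes → arrive 4:54 PM UTC on May 28.
Flight 1 lands earlier by 3 hours 45 minutes.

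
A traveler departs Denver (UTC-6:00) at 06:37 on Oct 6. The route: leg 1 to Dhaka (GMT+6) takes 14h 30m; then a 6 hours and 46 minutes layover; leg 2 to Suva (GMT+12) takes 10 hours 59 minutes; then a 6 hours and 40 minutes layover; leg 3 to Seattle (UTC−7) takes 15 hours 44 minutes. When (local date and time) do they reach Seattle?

12:16 on October 8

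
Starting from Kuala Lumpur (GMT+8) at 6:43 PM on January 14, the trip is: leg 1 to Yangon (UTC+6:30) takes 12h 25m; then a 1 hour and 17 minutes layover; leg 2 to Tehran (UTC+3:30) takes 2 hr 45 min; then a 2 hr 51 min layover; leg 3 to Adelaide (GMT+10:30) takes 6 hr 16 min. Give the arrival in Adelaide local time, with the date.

Convert departure to UTC: 6:43 PM − 8:00 = 10:43 AM UTC on Jan 14.
Add 12 hours 25 minutes leg 1 → 11:08 PM UTC.
Add 1 hour 17 minutes layover in Yangon → 12:25 AM UTC (Jan 15).
Add 2 hours 45 minutes leg 2 → 3:10 AM UTC.
Add 2 hours 51 minutes layover in Tehran → 6:01 AM UTC.
Add 6 hours 16 minutes leg 3 → 12:17 PM UTC.
Adelaide is UTC+10:30, so local arrival = 12:17 PM + 10:30 = 10:47 PM on Jan 15.

10:47 PM on January 15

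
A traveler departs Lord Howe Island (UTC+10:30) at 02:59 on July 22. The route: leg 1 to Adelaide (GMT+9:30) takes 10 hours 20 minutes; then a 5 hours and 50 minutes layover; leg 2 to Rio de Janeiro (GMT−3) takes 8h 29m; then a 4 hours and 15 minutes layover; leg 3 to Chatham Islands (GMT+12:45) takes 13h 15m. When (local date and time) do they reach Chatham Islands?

23:23 on Jul 23

Convert departure to UTC: 02:59 − 10:30 = 16:29 UTC on Jul 21.
Add 10 hours 20 minutes leg 1 → 02:49 UTC (Jul 22).
Add 5 hours and 50 minutes layover in Adelaide → 08:39 UTC.
Add 8 hours 29 minutes leg 2 → 17:08 UTC.
Add 4 hours and 15 minutes layover in Rio de Janeiro → 21:23 UTC.
Add 13 hours 15 minutes leg 3 → 10:38 UTC (Jul 23).
Chatham Islands is UTC+12:45, so local arrival = 10:38 + 12:45 = 23:23 on Jul 23.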